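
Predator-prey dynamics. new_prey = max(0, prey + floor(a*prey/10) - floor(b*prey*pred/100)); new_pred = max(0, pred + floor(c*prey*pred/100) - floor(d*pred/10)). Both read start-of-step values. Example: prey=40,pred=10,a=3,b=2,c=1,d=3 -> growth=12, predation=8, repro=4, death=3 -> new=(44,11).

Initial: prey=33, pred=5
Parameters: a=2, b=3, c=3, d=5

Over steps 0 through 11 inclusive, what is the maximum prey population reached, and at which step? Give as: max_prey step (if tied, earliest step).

Answer: 35 1

Derivation:
Step 1: prey: 33+6-4=35; pred: 5+4-2=7
Step 2: prey: 35+7-7=35; pred: 7+7-3=11
Step 3: prey: 35+7-11=31; pred: 11+11-5=17
Step 4: prey: 31+6-15=22; pred: 17+15-8=24
Step 5: prey: 22+4-15=11; pred: 24+15-12=27
Step 6: prey: 11+2-8=5; pred: 27+8-13=22
Step 7: prey: 5+1-3=3; pred: 22+3-11=14
Step 8: prey: 3+0-1=2; pred: 14+1-7=8
Step 9: prey: 2+0-0=2; pred: 8+0-4=4
Step 10: prey: 2+0-0=2; pred: 4+0-2=2
Step 11: prey: 2+0-0=2; pred: 2+0-1=1
Max prey = 35 at step 1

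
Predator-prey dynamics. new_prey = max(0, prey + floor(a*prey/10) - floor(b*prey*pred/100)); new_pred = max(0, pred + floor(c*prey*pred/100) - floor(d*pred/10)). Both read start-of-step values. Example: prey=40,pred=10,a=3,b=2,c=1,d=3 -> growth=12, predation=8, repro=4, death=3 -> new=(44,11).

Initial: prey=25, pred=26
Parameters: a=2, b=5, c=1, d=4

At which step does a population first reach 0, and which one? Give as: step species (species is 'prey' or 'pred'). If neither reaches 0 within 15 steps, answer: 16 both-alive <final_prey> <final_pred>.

Step 1: prey: 25+5-32=0; pred: 26+6-10=22
First extinction: prey at step 1

Answer: 1 prey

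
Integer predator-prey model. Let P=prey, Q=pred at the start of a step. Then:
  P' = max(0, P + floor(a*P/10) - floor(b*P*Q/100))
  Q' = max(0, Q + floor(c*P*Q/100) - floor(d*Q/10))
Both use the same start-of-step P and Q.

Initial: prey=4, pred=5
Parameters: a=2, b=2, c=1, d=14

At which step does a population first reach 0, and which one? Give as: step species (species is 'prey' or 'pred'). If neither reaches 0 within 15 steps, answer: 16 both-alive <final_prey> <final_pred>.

Answer: 1 pred

Derivation:
Step 1: prey: 4+0-0=4; pred: 5+0-7=0
First extinction: pred at step 1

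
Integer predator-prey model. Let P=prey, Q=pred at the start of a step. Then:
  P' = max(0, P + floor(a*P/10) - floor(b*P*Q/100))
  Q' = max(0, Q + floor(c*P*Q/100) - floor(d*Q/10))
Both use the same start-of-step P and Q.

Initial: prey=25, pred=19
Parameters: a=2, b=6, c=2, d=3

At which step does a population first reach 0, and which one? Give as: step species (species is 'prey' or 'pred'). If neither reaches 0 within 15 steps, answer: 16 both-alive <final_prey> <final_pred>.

Answer: 2 prey

Derivation:
Step 1: prey: 25+5-28=2; pred: 19+9-5=23
Step 2: prey: 2+0-2=0; pred: 23+0-6=17
First extinction: prey at step 2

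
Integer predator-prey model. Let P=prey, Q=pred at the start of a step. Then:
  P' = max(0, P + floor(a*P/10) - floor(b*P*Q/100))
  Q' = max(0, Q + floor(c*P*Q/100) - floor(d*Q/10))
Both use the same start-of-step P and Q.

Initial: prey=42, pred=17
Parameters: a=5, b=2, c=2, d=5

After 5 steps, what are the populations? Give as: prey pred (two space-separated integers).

Step 1: prey: 42+21-14=49; pred: 17+14-8=23
Step 2: prey: 49+24-22=51; pred: 23+22-11=34
Step 3: prey: 51+25-34=42; pred: 34+34-17=51
Step 4: prey: 42+21-42=21; pred: 51+42-25=68
Step 5: prey: 21+10-28=3; pred: 68+28-34=62

Answer: 3 62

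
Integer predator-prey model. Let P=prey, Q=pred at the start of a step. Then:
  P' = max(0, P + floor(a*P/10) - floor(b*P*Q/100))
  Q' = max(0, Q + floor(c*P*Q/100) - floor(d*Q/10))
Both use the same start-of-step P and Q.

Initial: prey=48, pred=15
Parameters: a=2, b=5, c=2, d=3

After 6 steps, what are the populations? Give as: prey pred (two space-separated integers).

Step 1: prey: 48+9-36=21; pred: 15+14-4=25
Step 2: prey: 21+4-26=0; pred: 25+10-7=28
Step 3: prey: 0+0-0=0; pred: 28+0-8=20
Step 4: prey: 0+0-0=0; pred: 20+0-6=14
Step 5: prey: 0+0-0=0; pred: 14+0-4=10
Step 6: prey: 0+0-0=0; pred: 10+0-3=7

Answer: 0 7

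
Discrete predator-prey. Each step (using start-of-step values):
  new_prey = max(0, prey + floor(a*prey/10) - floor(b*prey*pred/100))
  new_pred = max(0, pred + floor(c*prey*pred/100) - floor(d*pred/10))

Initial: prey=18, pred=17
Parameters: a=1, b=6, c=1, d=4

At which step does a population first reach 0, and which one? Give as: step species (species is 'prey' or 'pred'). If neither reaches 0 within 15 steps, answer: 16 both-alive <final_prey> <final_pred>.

Answer: 16 both-alive 1 2

Derivation:
Step 1: prey: 18+1-18=1; pred: 17+3-6=14
Step 2: prey: 1+0-0=1; pred: 14+0-5=9
Step 3: prey: 1+0-0=1; pred: 9+0-3=6
Step 4: prey: 1+0-0=1; pred: 6+0-2=4
Step 5: prey: 1+0-0=1; pred: 4+0-1=3
Step 6: prey: 1+0-0=1; pred: 3+0-1=2
Step 7: prey: 1+0-0=1; pred: 2+0-0=2
Steps 8-15: state stable at prey=1, pred=2 (no change)
No extinction within 15 steps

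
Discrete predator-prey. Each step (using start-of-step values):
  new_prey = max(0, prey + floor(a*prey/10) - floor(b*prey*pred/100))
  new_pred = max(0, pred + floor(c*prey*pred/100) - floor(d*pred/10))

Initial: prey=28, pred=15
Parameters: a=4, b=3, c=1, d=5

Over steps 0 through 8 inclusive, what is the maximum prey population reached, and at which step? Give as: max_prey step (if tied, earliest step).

Answer: 92 8

Derivation:
Step 1: prey: 28+11-12=27; pred: 15+4-7=12
Step 2: prey: 27+10-9=28; pred: 12+3-6=9
Step 3: prey: 28+11-7=32; pred: 9+2-4=7
Step 4: prey: 32+12-6=38; pred: 7+2-3=6
Step 5: prey: 38+15-6=47; pred: 6+2-3=5
Step 6: prey: 47+18-7=58; pred: 5+2-2=5
Step 7: prey: 58+23-8=73; pred: 5+2-2=5
Step 8: prey: 73+29-10=92; pred: 5+3-2=6
Max prey = 92 at step 8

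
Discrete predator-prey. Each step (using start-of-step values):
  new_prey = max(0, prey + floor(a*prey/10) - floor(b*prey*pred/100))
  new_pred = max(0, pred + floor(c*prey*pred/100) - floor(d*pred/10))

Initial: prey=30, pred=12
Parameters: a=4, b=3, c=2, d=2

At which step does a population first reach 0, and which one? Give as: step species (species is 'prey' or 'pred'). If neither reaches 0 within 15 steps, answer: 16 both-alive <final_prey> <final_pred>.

Step 1: prey: 30+12-10=32; pred: 12+7-2=17
Step 2: prey: 32+12-16=28; pred: 17+10-3=24
Step 3: prey: 28+11-20=19; pred: 24+13-4=33
Step 4: prey: 19+7-18=8; pred: 33+12-6=39
Step 5: prey: 8+3-9=2; pred: 39+6-7=38
Step 6: prey: 2+0-2=0; pred: 38+1-7=32
First extinction: prey at step 6

Answer: 6 prey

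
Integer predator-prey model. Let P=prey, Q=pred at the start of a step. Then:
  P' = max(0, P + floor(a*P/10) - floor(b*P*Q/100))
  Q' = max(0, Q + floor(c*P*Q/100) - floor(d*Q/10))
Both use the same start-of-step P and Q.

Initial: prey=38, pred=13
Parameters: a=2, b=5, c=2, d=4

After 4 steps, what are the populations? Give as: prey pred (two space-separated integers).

Step 1: prey: 38+7-24=21; pred: 13+9-5=17
Step 2: prey: 21+4-17=8; pred: 17+7-6=18
Step 3: prey: 8+1-7=2; pred: 18+2-7=13
Step 4: prey: 2+0-1=1; pred: 13+0-5=8

Answer: 1 8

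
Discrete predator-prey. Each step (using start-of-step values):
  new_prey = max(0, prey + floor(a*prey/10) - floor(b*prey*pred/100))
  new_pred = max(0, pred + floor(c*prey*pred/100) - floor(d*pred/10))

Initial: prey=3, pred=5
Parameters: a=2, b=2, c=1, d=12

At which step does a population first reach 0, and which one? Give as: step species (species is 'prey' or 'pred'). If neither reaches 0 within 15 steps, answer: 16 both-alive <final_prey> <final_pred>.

Answer: 1 pred

Derivation:
Step 1: prey: 3+0-0=3; pred: 5+0-6=0
First extinction: pred at step 1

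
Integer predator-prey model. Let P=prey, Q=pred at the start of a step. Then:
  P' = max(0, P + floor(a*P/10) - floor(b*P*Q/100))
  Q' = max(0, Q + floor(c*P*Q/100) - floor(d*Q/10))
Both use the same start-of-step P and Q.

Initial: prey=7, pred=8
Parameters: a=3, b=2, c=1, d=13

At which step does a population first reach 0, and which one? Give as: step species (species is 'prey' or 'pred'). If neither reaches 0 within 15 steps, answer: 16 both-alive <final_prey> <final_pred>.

Answer: 1 pred

Derivation:
Step 1: prey: 7+2-1=8; pred: 8+0-10=0
First extinction: pred at step 1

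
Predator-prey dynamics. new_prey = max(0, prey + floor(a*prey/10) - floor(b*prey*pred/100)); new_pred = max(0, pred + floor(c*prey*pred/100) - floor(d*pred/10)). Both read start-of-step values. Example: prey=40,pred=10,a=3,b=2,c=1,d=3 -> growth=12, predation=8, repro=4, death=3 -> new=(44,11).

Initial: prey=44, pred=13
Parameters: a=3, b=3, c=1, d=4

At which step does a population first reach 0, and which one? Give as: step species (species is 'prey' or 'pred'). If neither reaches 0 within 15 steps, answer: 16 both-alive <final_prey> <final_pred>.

Step 1: prey: 44+13-17=40; pred: 13+5-5=13
Step 2: prey: 40+12-15=37; pred: 13+5-5=13
Step 3: prey: 37+11-14=34; pred: 13+4-5=12
Step 4: prey: 34+10-12=32; pred: 12+4-4=12
Step 5: prey: 32+9-11=30; pred: 12+3-4=11
Step 6: prey: 30+9-9=30; pred: 11+3-4=10
Step 7: prey: 30+9-9=30; pred: 10+3-4=9
Step 8: prey: 30+9-8=31; pred: 9+2-3=8
Step 9: prey: 31+9-7=33; pred: 8+2-3=7
Step 10: prey: 33+9-6=36; pred: 7+2-2=7
Step 11: prey: 36+10-7=39; pred: 7+2-2=7
Step 12: prey: 39+11-8=42; pred: 7+2-2=7
Step 13: prey: 42+12-8=46; pred: 7+2-2=7
Step 14: prey: 46+13-9=50; pred: 7+3-2=8
Step 15: prey: 50+15-12=53; pred: 8+4-3=9
No extinction within 15 steps

Answer: 16 both-alive 53 9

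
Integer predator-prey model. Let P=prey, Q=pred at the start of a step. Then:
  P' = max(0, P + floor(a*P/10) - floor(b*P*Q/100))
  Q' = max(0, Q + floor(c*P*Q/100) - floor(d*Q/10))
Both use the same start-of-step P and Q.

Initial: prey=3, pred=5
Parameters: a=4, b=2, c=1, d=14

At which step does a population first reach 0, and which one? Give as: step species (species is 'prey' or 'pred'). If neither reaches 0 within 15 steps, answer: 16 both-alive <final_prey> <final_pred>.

Answer: 1 pred

Derivation:
Step 1: prey: 3+1-0=4; pred: 5+0-7=0
First extinction: pred at step 1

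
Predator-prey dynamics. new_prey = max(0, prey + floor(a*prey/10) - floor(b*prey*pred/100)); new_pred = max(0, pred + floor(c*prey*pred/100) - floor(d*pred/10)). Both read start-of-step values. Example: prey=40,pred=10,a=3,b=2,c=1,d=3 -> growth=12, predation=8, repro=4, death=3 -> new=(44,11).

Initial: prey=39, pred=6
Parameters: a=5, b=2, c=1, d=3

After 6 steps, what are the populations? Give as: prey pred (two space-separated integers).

Step 1: prey: 39+19-4=54; pred: 6+2-1=7
Step 2: prey: 54+27-7=74; pred: 7+3-2=8
Step 3: prey: 74+37-11=100; pred: 8+5-2=11
Step 4: prey: 100+50-22=128; pred: 11+11-3=19
Step 5: prey: 128+64-48=144; pred: 19+24-5=38
Step 6: prey: 144+72-109=107; pred: 38+54-11=81

Answer: 107 81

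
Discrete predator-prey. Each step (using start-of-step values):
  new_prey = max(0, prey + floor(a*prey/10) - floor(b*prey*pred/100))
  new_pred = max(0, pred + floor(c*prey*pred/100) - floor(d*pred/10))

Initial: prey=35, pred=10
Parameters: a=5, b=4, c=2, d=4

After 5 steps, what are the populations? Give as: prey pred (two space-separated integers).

Step 1: prey: 35+17-14=38; pred: 10+7-4=13
Step 2: prey: 38+19-19=38; pred: 13+9-5=17
Step 3: prey: 38+19-25=32; pred: 17+12-6=23
Step 4: prey: 32+16-29=19; pred: 23+14-9=28
Step 5: prey: 19+9-21=7; pred: 28+10-11=27

Answer: 7 27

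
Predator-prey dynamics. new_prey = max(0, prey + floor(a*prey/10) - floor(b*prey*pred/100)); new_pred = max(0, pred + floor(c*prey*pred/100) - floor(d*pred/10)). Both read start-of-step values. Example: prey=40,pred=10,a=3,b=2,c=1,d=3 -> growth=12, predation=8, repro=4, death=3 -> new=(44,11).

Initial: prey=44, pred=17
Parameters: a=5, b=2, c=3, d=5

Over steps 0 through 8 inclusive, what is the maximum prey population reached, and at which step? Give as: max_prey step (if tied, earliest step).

Step 1: prey: 44+22-14=52; pred: 17+22-8=31
Step 2: prey: 52+26-32=46; pred: 31+48-15=64
Step 3: prey: 46+23-58=11; pred: 64+88-32=120
Step 4: prey: 11+5-26=0; pred: 120+39-60=99
Step 5: prey: 0+0-0=0; pred: 99+0-49=50
Step 6: prey: 0+0-0=0; pred: 50+0-25=25
Step 7: prey: 0+0-0=0; pred: 25+0-12=13
Step 8: prey: 0+0-0=0; pred: 13+0-6=7
Max prey = 52 at step 1

Answer: 52 1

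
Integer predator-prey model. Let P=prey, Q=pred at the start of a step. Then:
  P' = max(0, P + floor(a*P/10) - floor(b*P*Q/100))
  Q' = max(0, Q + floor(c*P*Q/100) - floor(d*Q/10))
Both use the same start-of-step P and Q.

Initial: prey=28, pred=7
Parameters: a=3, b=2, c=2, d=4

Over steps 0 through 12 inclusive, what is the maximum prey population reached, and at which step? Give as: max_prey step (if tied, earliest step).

Step 1: prey: 28+8-3=33; pred: 7+3-2=8
Step 2: prey: 33+9-5=37; pred: 8+5-3=10
Step 3: prey: 37+11-7=41; pred: 10+7-4=13
Step 4: prey: 41+12-10=43; pred: 13+10-5=18
Step 5: prey: 43+12-15=40; pred: 18+15-7=26
Step 6: prey: 40+12-20=32; pred: 26+20-10=36
Step 7: prey: 32+9-23=18; pred: 36+23-14=45
Step 8: prey: 18+5-16=7; pred: 45+16-18=43
Step 9: prey: 7+2-6=3; pred: 43+6-17=32
Step 10: prey: 3+0-1=2; pred: 32+1-12=21
Step 11: prey: 2+0-0=2; pred: 21+0-8=13
Step 12: prey: 2+0-0=2; pred: 13+0-5=8
Max prey = 43 at step 4

Answer: 43 4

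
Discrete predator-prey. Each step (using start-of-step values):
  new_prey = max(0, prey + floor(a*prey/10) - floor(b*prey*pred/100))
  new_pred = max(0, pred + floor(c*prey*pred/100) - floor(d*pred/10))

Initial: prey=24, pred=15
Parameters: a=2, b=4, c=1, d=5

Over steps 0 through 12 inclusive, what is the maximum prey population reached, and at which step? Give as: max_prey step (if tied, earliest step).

Answer: 38 12

Derivation:
Step 1: prey: 24+4-14=14; pred: 15+3-7=11
Step 2: prey: 14+2-6=10; pred: 11+1-5=7
Step 3: prey: 10+2-2=10; pred: 7+0-3=4
Step 4: prey: 10+2-1=11; pred: 4+0-2=2
Step 5: prey: 11+2-0=13; pred: 2+0-1=1
Step 6: prey: 13+2-0=15; pred: 1+0-0=1
Step 7: prey: 15+3-0=18; pred: 1+0-0=1
Step 8: prey: 18+3-0=21; pred: 1+0-0=1
Step 9: prey: 21+4-0=25; pred: 1+0-0=1
Step 10: prey: 25+5-1=29; pred: 1+0-0=1
Step 11: prey: 29+5-1=33; pred: 1+0-0=1
Step 12: prey: 33+6-1=38; pred: 1+0-0=1
Max prey = 38 at step 12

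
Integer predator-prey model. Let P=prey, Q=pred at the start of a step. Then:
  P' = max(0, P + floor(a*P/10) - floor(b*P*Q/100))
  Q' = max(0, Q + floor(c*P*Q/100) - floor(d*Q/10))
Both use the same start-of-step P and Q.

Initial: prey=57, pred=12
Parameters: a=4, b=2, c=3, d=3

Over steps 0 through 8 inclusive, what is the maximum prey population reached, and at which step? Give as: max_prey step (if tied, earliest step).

Step 1: prey: 57+22-13=66; pred: 12+20-3=29
Step 2: prey: 66+26-38=54; pred: 29+57-8=78
Step 3: prey: 54+21-84=0; pred: 78+126-23=181
Step 4: prey: 0+0-0=0; pred: 181+0-54=127
Step 5: prey: 0+0-0=0; pred: 127+0-38=89
Step 6: prey: 0+0-0=0; pred: 89+0-26=63
Step 7: prey: 0+0-0=0; pred: 63+0-18=45
Step 8: prey: 0+0-0=0; pred: 45+0-13=32
Max prey = 66 at step 1

Answer: 66 1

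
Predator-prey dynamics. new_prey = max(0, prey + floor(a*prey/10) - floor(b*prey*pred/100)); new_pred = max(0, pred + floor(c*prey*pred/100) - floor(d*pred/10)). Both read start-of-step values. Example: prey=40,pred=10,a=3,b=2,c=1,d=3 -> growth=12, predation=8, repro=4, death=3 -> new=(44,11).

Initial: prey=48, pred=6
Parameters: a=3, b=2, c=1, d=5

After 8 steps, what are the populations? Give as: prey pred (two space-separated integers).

Answer: 91 48

Derivation:
Step 1: prey: 48+14-5=57; pred: 6+2-3=5
Step 2: prey: 57+17-5=69; pred: 5+2-2=5
Step 3: prey: 69+20-6=83; pred: 5+3-2=6
Step 4: prey: 83+24-9=98; pred: 6+4-3=7
Step 5: prey: 98+29-13=114; pred: 7+6-3=10
Step 6: prey: 114+34-22=126; pred: 10+11-5=16
Step 7: prey: 126+37-40=123; pred: 16+20-8=28
Step 8: prey: 123+36-68=91; pred: 28+34-14=48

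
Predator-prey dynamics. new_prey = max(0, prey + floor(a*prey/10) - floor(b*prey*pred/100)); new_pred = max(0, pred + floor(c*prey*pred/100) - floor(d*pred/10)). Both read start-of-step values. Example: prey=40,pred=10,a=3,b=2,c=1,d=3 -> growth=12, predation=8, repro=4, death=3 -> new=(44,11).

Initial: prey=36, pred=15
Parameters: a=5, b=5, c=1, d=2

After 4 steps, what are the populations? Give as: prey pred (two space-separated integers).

Answer: 7 16

Derivation:
Step 1: prey: 36+18-27=27; pred: 15+5-3=17
Step 2: prey: 27+13-22=18; pred: 17+4-3=18
Step 3: prey: 18+9-16=11; pred: 18+3-3=18
Step 4: prey: 11+5-9=7; pred: 18+1-3=16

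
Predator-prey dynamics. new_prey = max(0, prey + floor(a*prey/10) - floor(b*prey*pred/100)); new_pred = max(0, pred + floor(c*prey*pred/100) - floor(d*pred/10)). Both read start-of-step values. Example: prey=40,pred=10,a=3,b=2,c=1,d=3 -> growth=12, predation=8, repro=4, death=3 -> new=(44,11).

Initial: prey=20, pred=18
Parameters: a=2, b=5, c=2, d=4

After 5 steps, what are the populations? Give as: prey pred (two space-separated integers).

Step 1: prey: 20+4-18=6; pred: 18+7-7=18
Step 2: prey: 6+1-5=2; pred: 18+2-7=13
Step 3: prey: 2+0-1=1; pred: 13+0-5=8
Step 4: prey: 1+0-0=1; pred: 8+0-3=5
Step 5: prey: 1+0-0=1; pred: 5+0-2=3

Answer: 1 3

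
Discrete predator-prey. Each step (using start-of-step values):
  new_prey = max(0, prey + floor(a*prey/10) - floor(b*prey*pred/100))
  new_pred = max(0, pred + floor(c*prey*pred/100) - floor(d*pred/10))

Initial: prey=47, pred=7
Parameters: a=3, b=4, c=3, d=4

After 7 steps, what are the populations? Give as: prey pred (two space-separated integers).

Step 1: prey: 47+14-13=48; pred: 7+9-2=14
Step 2: prey: 48+14-26=36; pred: 14+20-5=29
Step 3: prey: 36+10-41=5; pred: 29+31-11=49
Step 4: prey: 5+1-9=0; pred: 49+7-19=37
Step 5: prey: 0+0-0=0; pred: 37+0-14=23
Step 6: prey: 0+0-0=0; pred: 23+0-9=14
Step 7: prey: 0+0-0=0; pred: 14+0-5=9

Answer: 0 9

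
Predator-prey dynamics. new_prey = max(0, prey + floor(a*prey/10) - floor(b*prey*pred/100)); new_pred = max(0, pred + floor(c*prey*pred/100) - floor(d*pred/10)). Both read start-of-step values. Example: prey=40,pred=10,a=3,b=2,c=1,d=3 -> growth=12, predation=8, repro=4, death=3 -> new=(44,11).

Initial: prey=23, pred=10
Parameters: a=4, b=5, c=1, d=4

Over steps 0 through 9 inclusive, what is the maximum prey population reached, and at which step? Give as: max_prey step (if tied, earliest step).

Step 1: prey: 23+9-11=21; pred: 10+2-4=8
Step 2: prey: 21+8-8=21; pred: 8+1-3=6
Step 3: prey: 21+8-6=23; pred: 6+1-2=5
Step 4: prey: 23+9-5=27; pred: 5+1-2=4
Step 5: prey: 27+10-5=32; pred: 4+1-1=4
Step 6: prey: 32+12-6=38; pred: 4+1-1=4
Step 7: prey: 38+15-7=46; pred: 4+1-1=4
Step 8: prey: 46+18-9=55; pred: 4+1-1=4
Step 9: prey: 55+22-11=66; pred: 4+2-1=5
Max prey = 66 at step 9

Answer: 66 9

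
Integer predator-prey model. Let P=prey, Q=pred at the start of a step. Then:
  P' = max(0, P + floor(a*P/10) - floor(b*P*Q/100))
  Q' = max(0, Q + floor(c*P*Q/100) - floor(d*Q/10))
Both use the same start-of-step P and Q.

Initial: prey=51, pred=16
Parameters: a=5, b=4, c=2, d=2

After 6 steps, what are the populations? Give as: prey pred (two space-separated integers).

Answer: 0 29

Derivation:
Step 1: prey: 51+25-32=44; pred: 16+16-3=29
Step 2: prey: 44+22-51=15; pred: 29+25-5=49
Step 3: prey: 15+7-29=0; pred: 49+14-9=54
Step 4: prey: 0+0-0=0; pred: 54+0-10=44
Step 5: prey: 0+0-0=0; pred: 44+0-8=36
Step 6: prey: 0+0-0=0; pred: 36+0-7=29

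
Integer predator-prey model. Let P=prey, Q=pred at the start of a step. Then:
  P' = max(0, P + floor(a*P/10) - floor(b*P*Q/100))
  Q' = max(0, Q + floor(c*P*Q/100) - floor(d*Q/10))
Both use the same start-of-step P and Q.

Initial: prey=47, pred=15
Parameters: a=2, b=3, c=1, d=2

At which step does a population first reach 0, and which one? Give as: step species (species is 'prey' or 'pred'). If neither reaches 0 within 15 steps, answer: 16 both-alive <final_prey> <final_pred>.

Step 1: prey: 47+9-21=35; pred: 15+7-3=19
Step 2: prey: 35+7-19=23; pred: 19+6-3=22
Step 3: prey: 23+4-15=12; pred: 22+5-4=23
Step 4: prey: 12+2-8=6; pred: 23+2-4=21
Step 5: prey: 6+1-3=4; pred: 21+1-4=18
Step 6: prey: 4+0-2=2; pred: 18+0-3=15
Step 7: prey: 2+0-0=2; pred: 15+0-3=12
Step 8: prey: 2+0-0=2; pred: 12+0-2=10
Step 9: prey: 2+0-0=2; pred: 10+0-2=8
Step 10: prey: 2+0-0=2; pred: 8+0-1=7
Step 11: prey: 2+0-0=2; pred: 7+0-1=6
Step 12: prey: 2+0-0=2; pred: 6+0-1=5
Step 13: prey: 2+0-0=2; pred: 5+0-1=4
Step 14: prey: 2+0-0=2; pred: 4+0-0=4
Steps 15-15: state stable at prey=2, pred=4 (no change)
No extinction within 15 steps

Answer: 16 both-alive 2 4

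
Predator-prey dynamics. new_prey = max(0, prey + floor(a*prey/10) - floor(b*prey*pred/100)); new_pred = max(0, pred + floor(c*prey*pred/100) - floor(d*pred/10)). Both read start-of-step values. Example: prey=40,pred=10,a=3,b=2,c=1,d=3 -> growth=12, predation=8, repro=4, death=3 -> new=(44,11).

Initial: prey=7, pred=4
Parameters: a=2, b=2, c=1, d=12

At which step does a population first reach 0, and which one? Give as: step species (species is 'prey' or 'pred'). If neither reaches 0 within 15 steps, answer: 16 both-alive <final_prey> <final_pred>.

Answer: 1 pred

Derivation:
Step 1: prey: 7+1-0=8; pred: 4+0-4=0
First extinction: pred at step 1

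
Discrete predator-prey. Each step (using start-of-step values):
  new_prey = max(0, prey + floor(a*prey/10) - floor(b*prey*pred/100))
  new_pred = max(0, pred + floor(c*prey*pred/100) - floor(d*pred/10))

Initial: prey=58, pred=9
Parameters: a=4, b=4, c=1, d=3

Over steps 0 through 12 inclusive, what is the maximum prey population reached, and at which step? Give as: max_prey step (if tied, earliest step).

Answer: 61 1

Derivation:
Step 1: prey: 58+23-20=61; pred: 9+5-2=12
Step 2: prey: 61+24-29=56; pred: 12+7-3=16
Step 3: prey: 56+22-35=43; pred: 16+8-4=20
Step 4: prey: 43+17-34=26; pred: 20+8-6=22
Step 5: prey: 26+10-22=14; pred: 22+5-6=21
Step 6: prey: 14+5-11=8; pred: 21+2-6=17
Step 7: prey: 8+3-5=6; pred: 17+1-5=13
Step 8: prey: 6+2-3=5; pred: 13+0-3=10
Step 9: prey: 5+2-2=5; pred: 10+0-3=7
Step 10: prey: 5+2-1=6; pred: 7+0-2=5
Step 11: prey: 6+2-1=7; pred: 5+0-1=4
Step 12: prey: 7+2-1=8; pred: 4+0-1=3
Max prey = 61 at step 1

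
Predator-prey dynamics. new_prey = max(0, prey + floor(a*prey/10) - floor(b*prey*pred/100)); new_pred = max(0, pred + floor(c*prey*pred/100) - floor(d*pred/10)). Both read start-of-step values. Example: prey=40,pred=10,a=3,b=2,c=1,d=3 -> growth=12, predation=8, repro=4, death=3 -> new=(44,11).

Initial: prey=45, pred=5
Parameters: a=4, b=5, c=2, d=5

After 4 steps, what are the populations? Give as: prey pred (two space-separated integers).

Step 1: prey: 45+18-11=52; pred: 5+4-2=7
Step 2: prey: 52+20-18=54; pred: 7+7-3=11
Step 3: prey: 54+21-29=46; pred: 11+11-5=17
Step 4: prey: 46+18-39=25; pred: 17+15-8=24

Answer: 25 24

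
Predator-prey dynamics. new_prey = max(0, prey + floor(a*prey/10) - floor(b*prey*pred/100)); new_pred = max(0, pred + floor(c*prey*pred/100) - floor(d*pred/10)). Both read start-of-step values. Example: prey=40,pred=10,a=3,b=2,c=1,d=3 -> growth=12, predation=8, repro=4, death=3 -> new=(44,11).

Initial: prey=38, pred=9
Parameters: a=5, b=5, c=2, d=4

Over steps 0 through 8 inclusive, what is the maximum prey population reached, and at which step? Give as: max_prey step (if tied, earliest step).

Step 1: prey: 38+19-17=40; pred: 9+6-3=12
Step 2: prey: 40+20-24=36; pred: 12+9-4=17
Step 3: prey: 36+18-30=24; pred: 17+12-6=23
Step 4: prey: 24+12-27=9; pred: 23+11-9=25
Step 5: prey: 9+4-11=2; pred: 25+4-10=19
Step 6: prey: 2+1-1=2; pred: 19+0-7=12
Step 7: prey: 2+1-1=2; pred: 12+0-4=8
Step 8: prey: 2+1-0=3; pred: 8+0-3=5
Max prey = 40 at step 1

Answer: 40 1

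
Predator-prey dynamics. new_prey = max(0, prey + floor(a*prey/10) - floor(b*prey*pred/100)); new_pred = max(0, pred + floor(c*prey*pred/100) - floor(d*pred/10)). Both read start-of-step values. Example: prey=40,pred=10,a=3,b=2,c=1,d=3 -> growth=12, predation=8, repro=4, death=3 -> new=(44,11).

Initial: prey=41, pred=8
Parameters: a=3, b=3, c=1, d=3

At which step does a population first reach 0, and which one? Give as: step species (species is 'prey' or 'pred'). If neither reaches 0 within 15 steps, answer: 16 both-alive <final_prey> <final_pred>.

Step 1: prey: 41+12-9=44; pred: 8+3-2=9
Step 2: prey: 44+13-11=46; pred: 9+3-2=10
Step 3: prey: 46+13-13=46; pred: 10+4-3=11
Step 4: prey: 46+13-15=44; pred: 11+5-3=13
Step 5: prey: 44+13-17=40; pred: 13+5-3=15
Step 6: prey: 40+12-18=34; pred: 15+6-4=17
Step 7: prey: 34+10-17=27; pred: 17+5-5=17
Step 8: prey: 27+8-13=22; pred: 17+4-5=16
Step 9: prey: 22+6-10=18; pred: 16+3-4=15
Step 10: prey: 18+5-8=15; pred: 15+2-4=13
Step 11: prey: 15+4-5=14; pred: 13+1-3=11
Step 12: prey: 14+4-4=14; pred: 11+1-3=9
Step 13: prey: 14+4-3=15; pred: 9+1-2=8
Step 14: prey: 15+4-3=16; pred: 8+1-2=7
Step 15: prey: 16+4-3=17; pred: 7+1-2=6
No extinction within 15 steps

Answer: 16 both-alive 17 6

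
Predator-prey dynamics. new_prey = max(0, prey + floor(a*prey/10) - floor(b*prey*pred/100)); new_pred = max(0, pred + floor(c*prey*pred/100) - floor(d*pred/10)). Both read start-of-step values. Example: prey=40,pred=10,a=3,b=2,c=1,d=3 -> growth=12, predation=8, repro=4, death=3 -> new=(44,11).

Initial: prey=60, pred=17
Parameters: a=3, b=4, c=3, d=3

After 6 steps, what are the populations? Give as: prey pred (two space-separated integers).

Answer: 0 19

Derivation:
Step 1: prey: 60+18-40=38; pred: 17+30-5=42
Step 2: prey: 38+11-63=0; pred: 42+47-12=77
Step 3: prey: 0+0-0=0; pred: 77+0-23=54
Step 4: prey: 0+0-0=0; pred: 54+0-16=38
Step 5: prey: 0+0-0=0; pred: 38+0-11=27
Step 6: prey: 0+0-0=0; pred: 27+0-8=19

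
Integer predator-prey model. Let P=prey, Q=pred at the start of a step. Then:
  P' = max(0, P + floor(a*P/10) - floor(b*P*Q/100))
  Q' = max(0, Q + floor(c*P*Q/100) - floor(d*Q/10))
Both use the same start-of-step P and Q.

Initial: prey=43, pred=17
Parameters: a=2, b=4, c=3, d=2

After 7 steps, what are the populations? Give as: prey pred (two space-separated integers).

Step 1: prey: 43+8-29=22; pred: 17+21-3=35
Step 2: prey: 22+4-30=0; pred: 35+23-7=51
Step 3: prey: 0+0-0=0; pred: 51+0-10=41
Step 4: prey: 0+0-0=0; pred: 41+0-8=33
Step 5: prey: 0+0-0=0; pred: 33+0-6=27
Step 6: prey: 0+0-0=0; pred: 27+0-5=22
Step 7: prey: 0+0-0=0; pred: 22+0-4=18

Answer: 0 18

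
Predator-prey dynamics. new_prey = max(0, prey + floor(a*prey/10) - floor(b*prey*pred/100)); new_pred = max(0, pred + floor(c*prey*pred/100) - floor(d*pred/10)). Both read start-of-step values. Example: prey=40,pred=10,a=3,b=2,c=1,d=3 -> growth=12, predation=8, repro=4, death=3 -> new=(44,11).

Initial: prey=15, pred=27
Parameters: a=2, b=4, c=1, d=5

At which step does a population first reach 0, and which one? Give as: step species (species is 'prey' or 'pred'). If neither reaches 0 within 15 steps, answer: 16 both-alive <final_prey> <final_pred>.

Step 1: prey: 15+3-16=2; pred: 27+4-13=18
Step 2: prey: 2+0-1=1; pred: 18+0-9=9
Step 3: prey: 1+0-0=1; pred: 9+0-4=5
Step 4: prey: 1+0-0=1; pred: 5+0-2=3
Step 5: prey: 1+0-0=1; pred: 3+0-1=2
Step 6: prey: 1+0-0=1; pred: 2+0-1=1
Step 7: prey: 1+0-0=1; pred: 1+0-0=1
Steps 8-15: state stable at prey=1, pred=1 (no change)
No extinction within 15 steps

Answer: 16 both-alive 1 1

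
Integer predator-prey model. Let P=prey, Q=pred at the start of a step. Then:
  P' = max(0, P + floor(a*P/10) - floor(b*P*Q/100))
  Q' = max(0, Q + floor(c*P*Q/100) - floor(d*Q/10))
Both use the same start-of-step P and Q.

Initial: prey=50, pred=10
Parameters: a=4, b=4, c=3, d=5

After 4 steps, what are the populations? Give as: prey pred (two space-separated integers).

Answer: 0 28

Derivation:
Step 1: prey: 50+20-20=50; pred: 10+15-5=20
Step 2: prey: 50+20-40=30; pred: 20+30-10=40
Step 3: prey: 30+12-48=0; pred: 40+36-20=56
Step 4: prey: 0+0-0=0; pred: 56+0-28=28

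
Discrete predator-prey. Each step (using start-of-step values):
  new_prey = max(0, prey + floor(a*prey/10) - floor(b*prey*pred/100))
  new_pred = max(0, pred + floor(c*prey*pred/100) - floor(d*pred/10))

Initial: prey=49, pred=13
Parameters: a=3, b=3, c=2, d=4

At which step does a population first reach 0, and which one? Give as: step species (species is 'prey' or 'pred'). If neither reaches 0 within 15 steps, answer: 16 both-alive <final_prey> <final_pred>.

Answer: 16 both-alive 1 2

Derivation:
Step 1: prey: 49+14-19=44; pred: 13+12-5=20
Step 2: prey: 44+13-26=31; pred: 20+17-8=29
Step 3: prey: 31+9-26=14; pred: 29+17-11=35
Step 4: prey: 14+4-14=4; pred: 35+9-14=30
Step 5: prey: 4+1-3=2; pred: 30+2-12=20
Step 6: prey: 2+0-1=1; pred: 20+0-8=12
Step 7: prey: 1+0-0=1; pred: 12+0-4=8
Step 8: prey: 1+0-0=1; pred: 8+0-3=5
Step 9: prey: 1+0-0=1; pred: 5+0-2=3
Step 10: prey: 1+0-0=1; pred: 3+0-1=2
Step 11: prey: 1+0-0=1; pred: 2+0-0=2
Steps 12-15: state stable at prey=1, pred=2 (no change)
No extinction within 15 steps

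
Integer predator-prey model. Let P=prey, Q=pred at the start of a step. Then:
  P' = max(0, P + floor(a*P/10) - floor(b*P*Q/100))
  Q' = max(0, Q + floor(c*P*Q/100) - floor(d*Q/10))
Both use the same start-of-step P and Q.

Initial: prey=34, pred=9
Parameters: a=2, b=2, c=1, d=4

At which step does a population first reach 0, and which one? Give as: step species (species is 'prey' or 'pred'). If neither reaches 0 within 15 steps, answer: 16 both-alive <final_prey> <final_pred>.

Step 1: prey: 34+6-6=34; pred: 9+3-3=9
Steps 2-15: state stable at prey=34, pred=9 (no change)
No extinction within 15 steps

Answer: 16 both-alive 34 9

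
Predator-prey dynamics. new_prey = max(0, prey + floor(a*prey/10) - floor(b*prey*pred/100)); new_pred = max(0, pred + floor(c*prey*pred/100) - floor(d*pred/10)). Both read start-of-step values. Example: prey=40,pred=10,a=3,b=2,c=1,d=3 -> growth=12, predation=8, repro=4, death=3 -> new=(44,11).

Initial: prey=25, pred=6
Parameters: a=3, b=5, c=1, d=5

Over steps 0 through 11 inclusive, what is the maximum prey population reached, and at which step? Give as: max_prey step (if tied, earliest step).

Answer: 174 11

Derivation:
Step 1: prey: 25+7-7=25; pred: 6+1-3=4
Step 2: prey: 25+7-5=27; pred: 4+1-2=3
Step 3: prey: 27+8-4=31; pred: 3+0-1=2
Step 4: prey: 31+9-3=37; pred: 2+0-1=1
Step 5: prey: 37+11-1=47; pred: 1+0-0=1
Step 6: prey: 47+14-2=59; pred: 1+0-0=1
Step 7: prey: 59+17-2=74; pred: 1+0-0=1
Step 8: prey: 74+22-3=93; pred: 1+0-0=1
Step 9: prey: 93+27-4=116; pred: 1+0-0=1
Step 10: prey: 116+34-5=145; pred: 1+1-0=2
Step 11: prey: 145+43-14=174; pred: 2+2-1=3
Max prey = 174 at step 11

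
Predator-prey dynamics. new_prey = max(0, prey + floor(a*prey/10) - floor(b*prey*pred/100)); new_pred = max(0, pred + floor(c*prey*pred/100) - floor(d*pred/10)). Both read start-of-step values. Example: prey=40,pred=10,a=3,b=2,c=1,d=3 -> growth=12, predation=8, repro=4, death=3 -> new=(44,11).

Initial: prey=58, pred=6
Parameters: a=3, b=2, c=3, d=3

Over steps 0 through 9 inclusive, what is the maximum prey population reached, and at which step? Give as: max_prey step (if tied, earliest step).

Step 1: prey: 58+17-6=69; pred: 6+10-1=15
Step 2: prey: 69+20-20=69; pred: 15+31-4=42
Step 3: prey: 69+20-57=32; pred: 42+86-12=116
Step 4: prey: 32+9-74=0; pred: 116+111-34=193
Step 5: prey: 0+0-0=0; pred: 193+0-57=136
Step 6: prey: 0+0-0=0; pred: 136+0-40=96
Step 7: prey: 0+0-0=0; pred: 96+0-28=68
Step 8: prey: 0+0-0=0; pred: 68+0-20=48
Step 9: prey: 0+0-0=0; pred: 48+0-14=34
Max prey = 69 at step 1

Answer: 69 1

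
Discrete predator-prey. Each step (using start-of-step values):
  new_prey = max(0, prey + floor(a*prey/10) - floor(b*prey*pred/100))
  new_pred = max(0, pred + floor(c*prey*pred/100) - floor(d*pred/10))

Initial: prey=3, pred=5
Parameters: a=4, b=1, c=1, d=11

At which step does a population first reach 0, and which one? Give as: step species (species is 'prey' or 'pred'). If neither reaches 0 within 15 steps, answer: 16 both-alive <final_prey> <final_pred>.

Step 1: prey: 3+1-0=4; pred: 5+0-5=0
First extinction: pred at step 1

Answer: 1 pred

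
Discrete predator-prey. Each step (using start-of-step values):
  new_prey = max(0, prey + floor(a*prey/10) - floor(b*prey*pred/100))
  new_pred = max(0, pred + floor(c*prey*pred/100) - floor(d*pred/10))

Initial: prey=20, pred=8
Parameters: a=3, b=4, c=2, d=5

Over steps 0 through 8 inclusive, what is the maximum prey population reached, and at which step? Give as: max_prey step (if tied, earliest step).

Answer: 35 8

Derivation:
Step 1: prey: 20+6-6=20; pred: 8+3-4=7
Step 2: prey: 20+6-5=21; pred: 7+2-3=6
Step 3: prey: 21+6-5=22; pred: 6+2-3=5
Step 4: prey: 22+6-4=24; pred: 5+2-2=5
Step 5: prey: 24+7-4=27; pred: 5+2-2=5
Step 6: prey: 27+8-5=30; pred: 5+2-2=5
Step 7: prey: 30+9-6=33; pred: 5+3-2=6
Step 8: prey: 33+9-7=35; pred: 6+3-3=6
Max prey = 35 at step 8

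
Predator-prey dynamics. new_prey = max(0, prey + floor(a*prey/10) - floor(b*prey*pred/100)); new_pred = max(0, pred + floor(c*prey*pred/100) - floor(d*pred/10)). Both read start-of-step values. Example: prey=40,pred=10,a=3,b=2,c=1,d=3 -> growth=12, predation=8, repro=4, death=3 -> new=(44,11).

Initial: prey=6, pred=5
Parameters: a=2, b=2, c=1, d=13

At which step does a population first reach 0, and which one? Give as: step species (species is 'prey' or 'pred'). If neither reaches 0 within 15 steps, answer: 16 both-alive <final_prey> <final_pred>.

Step 1: prey: 6+1-0=7; pred: 5+0-6=0
First extinction: pred at step 1

Answer: 1 pred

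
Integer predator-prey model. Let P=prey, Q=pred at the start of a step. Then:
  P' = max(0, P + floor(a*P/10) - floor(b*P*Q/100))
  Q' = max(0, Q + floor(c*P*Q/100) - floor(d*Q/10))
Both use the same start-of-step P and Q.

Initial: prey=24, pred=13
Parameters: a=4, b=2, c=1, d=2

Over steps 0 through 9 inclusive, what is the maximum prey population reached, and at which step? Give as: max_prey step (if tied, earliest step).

Step 1: prey: 24+9-6=27; pred: 13+3-2=14
Step 2: prey: 27+10-7=30; pred: 14+3-2=15
Step 3: prey: 30+12-9=33; pred: 15+4-3=16
Step 4: prey: 33+13-10=36; pred: 16+5-3=18
Step 5: prey: 36+14-12=38; pred: 18+6-3=21
Step 6: prey: 38+15-15=38; pred: 21+7-4=24
Step 7: prey: 38+15-18=35; pred: 24+9-4=29
Step 8: prey: 35+14-20=29; pred: 29+10-5=34
Step 9: prey: 29+11-19=21; pred: 34+9-6=37
Max prey = 38 at step 5

Answer: 38 5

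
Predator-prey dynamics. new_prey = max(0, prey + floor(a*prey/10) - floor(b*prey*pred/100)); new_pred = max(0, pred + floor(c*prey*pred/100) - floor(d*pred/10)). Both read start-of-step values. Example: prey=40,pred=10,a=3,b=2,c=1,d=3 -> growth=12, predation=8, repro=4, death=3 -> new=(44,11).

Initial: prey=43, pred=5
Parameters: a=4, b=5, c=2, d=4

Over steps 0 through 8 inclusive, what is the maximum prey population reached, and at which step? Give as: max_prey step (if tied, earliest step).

Answer: 53 2

Derivation:
Step 1: prey: 43+17-10=50; pred: 5+4-2=7
Step 2: prey: 50+20-17=53; pred: 7+7-2=12
Step 3: prey: 53+21-31=43; pred: 12+12-4=20
Step 4: prey: 43+17-43=17; pred: 20+17-8=29
Step 5: prey: 17+6-24=0; pred: 29+9-11=27
Step 6: prey: 0+0-0=0; pred: 27+0-10=17
Step 7: prey: 0+0-0=0; pred: 17+0-6=11
Step 8: prey: 0+0-0=0; pred: 11+0-4=7
Max prey = 53 at step 2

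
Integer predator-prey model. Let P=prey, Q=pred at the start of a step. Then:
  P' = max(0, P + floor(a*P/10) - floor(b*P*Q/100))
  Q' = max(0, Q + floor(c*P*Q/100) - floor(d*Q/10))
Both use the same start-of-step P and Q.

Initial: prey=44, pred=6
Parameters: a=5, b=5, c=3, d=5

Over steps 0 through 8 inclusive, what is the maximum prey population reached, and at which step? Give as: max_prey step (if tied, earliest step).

Answer: 53 1

Derivation:
Step 1: prey: 44+22-13=53; pred: 6+7-3=10
Step 2: prey: 53+26-26=53; pred: 10+15-5=20
Step 3: prey: 53+26-53=26; pred: 20+31-10=41
Step 4: prey: 26+13-53=0; pred: 41+31-20=52
Step 5: prey: 0+0-0=0; pred: 52+0-26=26
Step 6: prey: 0+0-0=0; pred: 26+0-13=13
Step 7: prey: 0+0-0=0; pred: 13+0-6=7
Step 8: prey: 0+0-0=0; pred: 7+0-3=4
Max prey = 53 at step 1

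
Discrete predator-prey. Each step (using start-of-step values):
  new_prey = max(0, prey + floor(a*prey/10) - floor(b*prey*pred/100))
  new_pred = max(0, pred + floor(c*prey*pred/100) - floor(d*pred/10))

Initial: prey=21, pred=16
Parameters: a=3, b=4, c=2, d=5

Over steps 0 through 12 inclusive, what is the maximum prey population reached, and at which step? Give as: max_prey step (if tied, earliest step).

Step 1: prey: 21+6-13=14; pred: 16+6-8=14
Step 2: prey: 14+4-7=11; pred: 14+3-7=10
Step 3: prey: 11+3-4=10; pred: 10+2-5=7
Step 4: prey: 10+3-2=11; pred: 7+1-3=5
Step 5: prey: 11+3-2=12; pred: 5+1-2=4
Step 6: prey: 12+3-1=14; pred: 4+0-2=2
Step 7: prey: 14+4-1=17; pred: 2+0-1=1
Step 8: prey: 17+5-0=22; pred: 1+0-0=1
Step 9: prey: 22+6-0=28; pred: 1+0-0=1
Step 10: prey: 28+8-1=35; pred: 1+0-0=1
Step 11: prey: 35+10-1=44; pred: 1+0-0=1
Step 12: prey: 44+13-1=56; pred: 1+0-0=1
Max prey = 56 at step 12

Answer: 56 12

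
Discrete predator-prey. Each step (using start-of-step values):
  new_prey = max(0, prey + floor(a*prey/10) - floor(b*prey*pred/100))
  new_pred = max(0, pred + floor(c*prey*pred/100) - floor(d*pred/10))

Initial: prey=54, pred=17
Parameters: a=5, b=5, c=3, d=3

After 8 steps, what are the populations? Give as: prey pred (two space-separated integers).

Step 1: prey: 54+27-45=36; pred: 17+27-5=39
Step 2: prey: 36+18-70=0; pred: 39+42-11=70
Step 3: prey: 0+0-0=0; pred: 70+0-21=49
Step 4: prey: 0+0-0=0; pred: 49+0-14=35
Step 5: prey: 0+0-0=0; pred: 35+0-10=25
Step 6: prey: 0+0-0=0; pred: 25+0-7=18
Step 7: prey: 0+0-0=0; pred: 18+0-5=13
Step 8: prey: 0+0-0=0; pred: 13+0-3=10

Answer: 0 10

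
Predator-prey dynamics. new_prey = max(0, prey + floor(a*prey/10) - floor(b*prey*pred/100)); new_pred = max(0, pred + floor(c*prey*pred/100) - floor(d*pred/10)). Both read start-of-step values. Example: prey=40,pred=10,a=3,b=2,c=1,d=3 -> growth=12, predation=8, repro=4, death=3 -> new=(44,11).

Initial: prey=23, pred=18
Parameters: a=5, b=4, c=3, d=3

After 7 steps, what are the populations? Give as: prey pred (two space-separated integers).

Answer: 1 9

Derivation:
Step 1: prey: 23+11-16=18; pred: 18+12-5=25
Step 2: prey: 18+9-18=9; pred: 25+13-7=31
Step 3: prey: 9+4-11=2; pred: 31+8-9=30
Step 4: prey: 2+1-2=1; pred: 30+1-9=22
Step 5: prey: 1+0-0=1; pred: 22+0-6=16
Step 6: prey: 1+0-0=1; pred: 16+0-4=12
Step 7: prey: 1+0-0=1; pred: 12+0-3=9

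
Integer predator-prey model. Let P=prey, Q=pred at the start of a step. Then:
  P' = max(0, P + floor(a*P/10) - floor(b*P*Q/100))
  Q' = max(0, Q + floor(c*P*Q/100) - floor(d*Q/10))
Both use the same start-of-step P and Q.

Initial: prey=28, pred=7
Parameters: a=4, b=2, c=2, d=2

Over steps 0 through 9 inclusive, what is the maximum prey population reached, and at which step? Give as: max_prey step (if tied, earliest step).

Step 1: prey: 28+11-3=36; pred: 7+3-1=9
Step 2: prey: 36+14-6=44; pred: 9+6-1=14
Step 3: prey: 44+17-12=49; pred: 14+12-2=24
Step 4: prey: 49+19-23=45; pred: 24+23-4=43
Step 5: prey: 45+18-38=25; pred: 43+38-8=73
Step 6: prey: 25+10-36=0; pred: 73+36-14=95
Step 7: prey: 0+0-0=0; pred: 95+0-19=76
Step 8: prey: 0+0-0=0; pred: 76+0-15=61
Step 9: prey: 0+0-0=0; pred: 61+0-12=49
Max prey = 49 at step 3

Answer: 49 3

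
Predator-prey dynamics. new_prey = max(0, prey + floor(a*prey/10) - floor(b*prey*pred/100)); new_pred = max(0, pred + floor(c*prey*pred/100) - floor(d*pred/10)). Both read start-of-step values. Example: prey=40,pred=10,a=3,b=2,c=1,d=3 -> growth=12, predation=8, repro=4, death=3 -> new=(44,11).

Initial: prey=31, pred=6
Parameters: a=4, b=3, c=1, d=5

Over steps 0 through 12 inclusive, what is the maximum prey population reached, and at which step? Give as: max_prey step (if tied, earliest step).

Step 1: prey: 31+12-5=38; pred: 6+1-3=4
Step 2: prey: 38+15-4=49; pred: 4+1-2=3
Step 3: prey: 49+19-4=64; pred: 3+1-1=3
Step 4: prey: 64+25-5=84; pred: 3+1-1=3
Step 5: prey: 84+33-7=110; pred: 3+2-1=4
Step 6: prey: 110+44-13=141; pred: 4+4-2=6
Step 7: prey: 141+56-25=172; pred: 6+8-3=11
Step 8: prey: 172+68-56=184; pred: 11+18-5=24
Step 9: prey: 184+73-132=125; pred: 24+44-12=56
Step 10: prey: 125+50-210=0; pred: 56+70-28=98
Step 11: prey: 0+0-0=0; pred: 98+0-49=49
Step 12: prey: 0+0-0=0; pred: 49+0-24=25
Max prey = 184 at step 8

Answer: 184 8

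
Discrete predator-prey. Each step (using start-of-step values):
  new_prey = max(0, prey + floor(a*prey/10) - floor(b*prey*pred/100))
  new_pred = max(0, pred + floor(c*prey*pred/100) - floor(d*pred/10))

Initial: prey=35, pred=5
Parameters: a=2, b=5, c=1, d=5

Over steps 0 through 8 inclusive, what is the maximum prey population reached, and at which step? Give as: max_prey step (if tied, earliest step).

Step 1: prey: 35+7-8=34; pred: 5+1-2=4
Step 2: prey: 34+6-6=34; pred: 4+1-2=3
Step 3: prey: 34+6-5=35; pred: 3+1-1=3
Step 4: prey: 35+7-5=37; pred: 3+1-1=3
Step 5: prey: 37+7-5=39; pred: 3+1-1=3
Step 6: prey: 39+7-5=41; pred: 3+1-1=3
Step 7: prey: 41+8-6=43; pred: 3+1-1=3
Step 8: prey: 43+8-6=45; pred: 3+1-1=3
Max prey = 45 at step 8

Answer: 45 8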